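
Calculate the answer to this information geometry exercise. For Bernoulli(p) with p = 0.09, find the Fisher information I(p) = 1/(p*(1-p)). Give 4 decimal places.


For Bernoulli(p), Fisher information is I(p) = 1/(p*(1-p)).
p = 0.09, 1-p = 0.91.
p*(1-p) = 0.0819.
I(p) = 1/0.0819 = 12.2100

12.2100


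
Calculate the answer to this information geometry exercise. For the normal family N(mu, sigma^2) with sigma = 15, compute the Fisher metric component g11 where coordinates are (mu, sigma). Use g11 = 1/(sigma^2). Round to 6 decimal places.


For the 2-parameter normal family, the Fisher metric has:
  g11 = 1/sigma^2, g22 = 2/sigma^2.
sigma = 15, sigma^2 = 225.
g11 = 0.004444

0.004444


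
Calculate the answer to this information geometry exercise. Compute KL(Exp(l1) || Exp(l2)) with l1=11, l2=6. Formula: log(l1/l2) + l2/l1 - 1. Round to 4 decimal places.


KL divergence for exponential family:
KL = log(l1/l2) + l2/l1 - 1.
log(11/6) = 0.606136.
6/11 = 0.545455.
KL = 0.606136 + 0.545455 - 1 = 0.1516

0.1516


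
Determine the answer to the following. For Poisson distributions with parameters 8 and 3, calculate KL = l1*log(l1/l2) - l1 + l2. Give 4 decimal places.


KL divergence for Poisson:
KL = l1*log(l1/l2) - l1 + l2.
l1 = 8, l2 = 3.
log(8/3) = 0.980829.
l1*log(l1/l2) = 8 * 0.980829 = 7.846634.
KL = 7.846634 - 8 + 3 = 2.8466

2.8466


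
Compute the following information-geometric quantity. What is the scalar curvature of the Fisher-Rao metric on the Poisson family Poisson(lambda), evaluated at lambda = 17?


This family has a single free parameter, so its statistical manifold
is 1-dimensional. The Riemann curvature tensor of any 1-dimensional
Riemannian manifold vanishes identically, so R = 0.

0


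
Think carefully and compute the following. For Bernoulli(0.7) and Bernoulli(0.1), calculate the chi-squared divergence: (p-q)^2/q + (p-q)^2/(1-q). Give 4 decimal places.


Chi-squared divergence between Bernoulli distributions:
chi^2 = (p-q)^2/q + (p-q)^2/(1-q).
p = 0.7, q = 0.1, p-q = 0.6.
(p-q)^2 = 0.36.
term1 = 0.36/0.1 = 3.6.
term2 = 0.36/0.9 = 0.4.
chi^2 = 3.6 + 0.4 = 4.0000

4.0000


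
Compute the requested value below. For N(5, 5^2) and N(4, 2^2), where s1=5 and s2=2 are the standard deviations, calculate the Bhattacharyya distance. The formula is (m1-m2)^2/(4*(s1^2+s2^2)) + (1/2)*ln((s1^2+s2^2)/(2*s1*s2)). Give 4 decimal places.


Bhattacharyya distance between two Gaussians:
DB = (m1-m2)^2/(4*(s1^2+s2^2)) + (1/2)*ln((s1^2+s2^2)/(2*s1*s2)).
(m1-m2)^2 = (1)^2 = 1.
s1^2+s2^2 = 25 + 4 = 29.
term1 = 1/116 = 0.008621.
term2 = 0.5*ln(29/20.0) = 0.185782.
DB = 0.008621 + 0.185782 = 0.1944

0.1944


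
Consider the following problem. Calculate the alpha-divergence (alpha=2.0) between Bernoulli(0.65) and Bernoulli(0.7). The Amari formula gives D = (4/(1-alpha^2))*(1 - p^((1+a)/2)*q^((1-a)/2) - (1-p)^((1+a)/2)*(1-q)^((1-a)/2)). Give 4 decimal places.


Amari alpha-divergence:
D = (4/(1-alpha^2))*(1 - p^((1+a)/2)*q^((1-a)/2) - (1-p)^((1+a)/2)*(1-q)^((1-a)/2)).
alpha = 2.0, p = 0.65, q = 0.7.
e1 = (1+alpha)/2 = 1.5, e2 = (1-alpha)/2 = -0.5.
t1 = p^e1 * q^e2 = 0.65^1.5 * 0.7^-0.5 = 0.626356.
t2 = (1-p)^e1 * (1-q)^e2 = 0.35^1.5 * 0.3^-0.5 = 0.378043.
4/(1-alpha^2) = -1.333333.
D = -1.333333*(1 - 0.626356 - 0.378043) = 0.0059

0.0059


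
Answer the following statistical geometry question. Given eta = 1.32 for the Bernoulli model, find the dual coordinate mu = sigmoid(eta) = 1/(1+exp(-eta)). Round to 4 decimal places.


Dual coordinate (expectation parameter) for Bernoulli:
mu = 1/(1+exp(-eta)).
eta = 1.32.
exp(-eta) = exp(-1.32) = 0.267135.
mu = 1/(1+0.267135) = 0.7892

0.7892


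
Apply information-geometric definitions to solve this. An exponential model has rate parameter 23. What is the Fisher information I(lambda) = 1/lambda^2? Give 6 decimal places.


Fisher information for exponential: I(lambda) = 1/lambda^2.
lambda = 23, lambda^2 = 529.
I = 1/529 = 0.001890

0.001890


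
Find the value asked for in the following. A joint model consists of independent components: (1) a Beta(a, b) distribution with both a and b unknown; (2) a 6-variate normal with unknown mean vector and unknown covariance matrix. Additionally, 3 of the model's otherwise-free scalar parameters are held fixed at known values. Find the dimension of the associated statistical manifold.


The dimension of a statistical manifold equals the number of free
(independent) real parameters of the model. For a product of independent
blocks the parameter counts add.
- Beta (a, b): 2.
- 6-variate normal: 6 (mean) + 6*7/2 = 21 (symmetric covariance) = 27.
Total = 2 + 27 = 29.
3 parameter(s) fixed at known values: 29 - 3 = 26.
Dimension = 26

26


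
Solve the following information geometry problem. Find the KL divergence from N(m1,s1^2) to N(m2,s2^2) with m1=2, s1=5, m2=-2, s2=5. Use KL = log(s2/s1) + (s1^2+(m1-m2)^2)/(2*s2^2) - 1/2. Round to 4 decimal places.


KL divergence between normal distributions:
KL = log(s2/s1) + (s1^2 + (m1-m2)^2)/(2*s2^2) - 1/2.
log(5/5) = 0.0.
(5^2 + (2--2)^2)/(2*5^2) = (25 + 16)/50 = 0.82.
KL = 0.0 + 0.82 - 0.5 = 0.3200

0.3200


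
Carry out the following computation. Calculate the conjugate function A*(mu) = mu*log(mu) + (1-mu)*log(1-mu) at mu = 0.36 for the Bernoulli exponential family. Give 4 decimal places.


Legendre transform for Bernoulli:
A*(mu) = mu*log(mu) + (1-mu)*log(1-mu).
mu = 0.36, 1-mu = 0.64.
mu*log(mu) = 0.36*log(0.36) = -0.367794.
(1-mu)*log(1-mu) = 0.64*log(0.64) = -0.285624.
A* = -0.367794 + -0.285624 = -0.6534

-0.6534


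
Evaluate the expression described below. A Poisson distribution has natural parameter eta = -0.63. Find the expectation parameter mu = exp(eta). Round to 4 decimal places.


Expectation parameter for Poisson exponential family:
mu = exp(eta).
eta = -0.63.
mu = exp(-0.63) = 0.5326

0.5326


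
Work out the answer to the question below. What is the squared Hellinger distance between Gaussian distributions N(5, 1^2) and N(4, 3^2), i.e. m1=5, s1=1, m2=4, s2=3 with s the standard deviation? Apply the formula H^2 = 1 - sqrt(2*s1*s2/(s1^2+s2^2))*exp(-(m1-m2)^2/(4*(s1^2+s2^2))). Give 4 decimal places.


Squared Hellinger distance for Gaussians:
H^2 = 1 - sqrt(2*s1*s2/(s1^2+s2^2)) * exp(-(m1-m2)^2/(4*(s1^2+s2^2))).
s1^2 = 1, s2^2 = 9, s1^2+s2^2 = 10.
sqrt(2*1*3/(10)) = 0.774597.
(m1-m2)^2 = (1)^2 = 1.
exp(-1/(4*10)) = exp(-0.025) = 0.97531.
H^2 = 1 - 0.774597*0.97531 = 0.2445

0.2445


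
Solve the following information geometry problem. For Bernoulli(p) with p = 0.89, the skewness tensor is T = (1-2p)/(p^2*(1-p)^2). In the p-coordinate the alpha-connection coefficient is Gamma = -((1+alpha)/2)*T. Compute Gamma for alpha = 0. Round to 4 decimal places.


Skewness (Amari-Chentsov) tensor: T = (1-2p)/(p^2*(1-p)^2).
p = 0.89, 1-2p = -0.78, p^2 = 0.7921, (1-p)^2 = 0.0121.
T = -0.78/(0.7921 * 0.0121) = -81.382161.
In the p-coordinate, Gamma^(alpha) = Gamma^(0) - (alpha/2)*T with Gamma^(0) = (1/2)*g'(p) = -T/2,
so Gamma^(alpha) = -((1+alpha)/2)*T.
alpha = 0, -(1+alpha)/2 = -0.5.
Gamma = -0.5 * -81.382161 = 40.6911

40.6911


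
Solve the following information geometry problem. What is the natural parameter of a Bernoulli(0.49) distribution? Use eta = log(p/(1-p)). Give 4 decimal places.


Natural parameter for Bernoulli: eta = log(p/(1-p)).
p = 0.49, 1-p = 0.51.
p/(1-p) = 0.960784.
eta = log(0.960784) = -0.0400

-0.0400


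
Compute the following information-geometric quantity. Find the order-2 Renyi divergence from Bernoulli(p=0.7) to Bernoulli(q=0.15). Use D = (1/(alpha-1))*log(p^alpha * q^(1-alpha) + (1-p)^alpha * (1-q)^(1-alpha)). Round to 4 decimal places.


Renyi divergence of order alpha between Bernoulli distributions:
D = (1/(alpha-1))*log(p^alpha * q^(1-alpha) + (1-p)^alpha * (1-q)^(1-alpha)).
alpha = 2, p = 0.7, q = 0.15.
p^alpha * q^(1-alpha) = 0.7^2 * 0.15^-1 = 3.266667.
(1-p)^alpha * (1-q)^(1-alpha) = 0.3^2 * 0.85^-1 = 0.105882.
sum = 3.266667 + 0.105882 = 3.372549.
D = (1/1)*log(3.372549) = 1.2157

1.2157


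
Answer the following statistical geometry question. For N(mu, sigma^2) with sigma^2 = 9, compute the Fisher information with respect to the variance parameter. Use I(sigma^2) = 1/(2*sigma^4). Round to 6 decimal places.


Fisher information for variance: I(sigma^2) = 1/(2*sigma^4).
sigma^2 = 9, so sigma^4 = 81.
I = 1/(2*81) = 1/162 = 0.006173

0.006173


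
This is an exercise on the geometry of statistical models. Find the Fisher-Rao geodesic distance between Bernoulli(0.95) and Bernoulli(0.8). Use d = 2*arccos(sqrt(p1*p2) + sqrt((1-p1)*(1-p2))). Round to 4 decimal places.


Geodesic distance on Bernoulli manifold:
d(p1,p2) = 2*arccos(sqrt(p1*p2) + sqrt((1-p1)*(1-p2))).
sqrt(p1*p2) = sqrt(0.95*0.8) = 0.87178.
sqrt((1-p1)*(1-p2)) = sqrt(0.05*0.2) = 0.1.
arg = 0.87178 + 0.1 = 0.97178.
d = 2*arccos(0.97178) = 0.4763

0.4763


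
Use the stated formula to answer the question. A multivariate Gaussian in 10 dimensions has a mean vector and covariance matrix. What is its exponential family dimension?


Exponential family dimension calculation:
For 10-dim MVN: mean has 10 params, covariance has 10*11/2 = 55 unique entries.
Total dim = 10 + 55 = 65.

65


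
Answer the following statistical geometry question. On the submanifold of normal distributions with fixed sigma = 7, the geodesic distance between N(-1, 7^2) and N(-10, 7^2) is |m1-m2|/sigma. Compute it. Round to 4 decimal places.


On the fixed-variance normal subfamily, geodesic distance = |m1-m2|/sigma.
|-1 - -10| = 9.
sigma = 7.
d = 9/7 = 1.2857

1.2857


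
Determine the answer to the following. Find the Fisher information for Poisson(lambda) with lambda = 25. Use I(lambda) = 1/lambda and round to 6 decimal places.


Fisher information for Poisson: I(lambda) = 1/lambda.
lambda = 25.
I(lambda) = 1/25 = 0.040000

0.040000


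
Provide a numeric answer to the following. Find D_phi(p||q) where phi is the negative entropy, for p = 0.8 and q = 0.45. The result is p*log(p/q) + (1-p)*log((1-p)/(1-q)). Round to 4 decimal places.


Bregman divergence with negative entropy generator:
D = p*log(p/q) + (1-p)*log((1-p)/(1-q)).
p = 0.8, q = 0.45.
p*log(p/q) = 0.8*log(0.8/0.45) = 0.460291.
(1-p)*log((1-p)/(1-q)) = 0.2*log(0.2/0.55) = -0.20232.
D = 0.460291 + -0.20232 = 0.2580

0.2580


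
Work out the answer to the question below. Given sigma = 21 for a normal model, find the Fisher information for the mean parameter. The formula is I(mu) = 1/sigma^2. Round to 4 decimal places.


The Fisher information for the mean of a normal distribution is I(mu) = 1/sigma^2.
sigma = 21, so sigma^2 = 441.
I(mu) = 1/441 = 0.0023

0.0023


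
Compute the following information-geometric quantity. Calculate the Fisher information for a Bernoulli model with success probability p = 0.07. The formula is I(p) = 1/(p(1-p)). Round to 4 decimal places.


For Bernoulli(p), Fisher information is I(p) = 1/(p*(1-p)).
p = 0.07, 1-p = 0.93.
p*(1-p) = 0.0651.
I(p) = 1/0.0651 = 15.3610

15.3610


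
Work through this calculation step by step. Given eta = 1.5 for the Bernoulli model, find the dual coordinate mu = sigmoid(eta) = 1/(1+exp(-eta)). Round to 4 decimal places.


Dual coordinate (expectation parameter) for Bernoulli:
mu = 1/(1+exp(-eta)).
eta = 1.5.
exp(-eta) = exp(-1.5) = 0.22313.
mu = 1/(1+0.22313) = 0.8176

0.8176


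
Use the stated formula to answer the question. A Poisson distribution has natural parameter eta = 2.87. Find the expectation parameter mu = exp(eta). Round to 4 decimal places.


Expectation parameter for Poisson exponential family:
mu = exp(eta).
eta = 2.87.
mu = exp(2.87) = 17.6370

17.6370


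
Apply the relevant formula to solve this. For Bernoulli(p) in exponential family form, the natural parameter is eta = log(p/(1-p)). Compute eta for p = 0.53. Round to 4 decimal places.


Natural parameter for Bernoulli: eta = log(p/(1-p)).
p = 0.53, 1-p = 0.47.
p/(1-p) = 1.12766.
eta = log(1.12766) = 0.1201

0.1201


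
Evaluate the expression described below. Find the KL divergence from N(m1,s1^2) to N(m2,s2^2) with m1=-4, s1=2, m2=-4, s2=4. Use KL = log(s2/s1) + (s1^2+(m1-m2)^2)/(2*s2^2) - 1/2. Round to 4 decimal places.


KL divergence between normal distributions:
KL = log(s2/s1) + (s1^2 + (m1-m2)^2)/(2*s2^2) - 1/2.
log(4/2) = 0.693147.
(2^2 + (-4--4)^2)/(2*4^2) = (4 + 0)/32 = 0.125.
KL = 0.693147 + 0.125 - 0.5 = 0.3181

0.3181


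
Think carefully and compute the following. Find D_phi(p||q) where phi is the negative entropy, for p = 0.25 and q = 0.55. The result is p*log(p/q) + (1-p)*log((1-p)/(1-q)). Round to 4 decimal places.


Bregman divergence with negative entropy generator:
D = p*log(p/q) + (1-p)*log((1-p)/(1-q)).
p = 0.25, q = 0.55.
p*log(p/q) = 0.25*log(0.25/0.55) = -0.197114.
(1-p)*log((1-p)/(1-q)) = 0.75*log(0.75/0.45) = 0.383119.
D = -0.197114 + 0.383119 = 0.1860

0.1860


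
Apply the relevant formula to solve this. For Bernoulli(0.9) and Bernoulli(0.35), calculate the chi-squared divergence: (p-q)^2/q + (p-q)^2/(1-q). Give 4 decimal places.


Chi-squared divergence between Bernoulli distributions:
chi^2 = (p-q)^2/q + (p-q)^2/(1-q).
p = 0.9, q = 0.35, p-q = 0.55.
(p-q)^2 = 0.3025.
term1 = 0.3025/0.35 = 0.864286.
term2 = 0.3025/0.65 = 0.465385.
chi^2 = 0.864286 + 0.465385 = 1.3297

1.3297


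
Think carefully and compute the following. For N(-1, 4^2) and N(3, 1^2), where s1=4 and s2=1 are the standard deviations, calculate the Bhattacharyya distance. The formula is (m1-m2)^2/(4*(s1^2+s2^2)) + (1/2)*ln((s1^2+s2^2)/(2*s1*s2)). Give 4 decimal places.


Bhattacharyya distance between two Gaussians:
DB = (m1-m2)^2/(4*(s1^2+s2^2)) + (1/2)*ln((s1^2+s2^2)/(2*s1*s2)).
(m1-m2)^2 = (-4)^2 = 16.
s1^2+s2^2 = 16 + 1 = 17.
term1 = 16/68 = 0.235294.
term2 = 0.5*ln(17/8.0) = 0.376886.
DB = 0.235294 + 0.376886 = 0.6122

0.6122


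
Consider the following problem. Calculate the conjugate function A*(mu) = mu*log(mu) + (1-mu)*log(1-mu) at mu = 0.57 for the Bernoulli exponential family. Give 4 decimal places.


Legendre transform for Bernoulli:
A*(mu) = mu*log(mu) + (1-mu)*log(1-mu).
mu = 0.57, 1-mu = 0.43.
mu*log(mu) = 0.57*log(0.57) = -0.320408.
(1-mu)*log(1-mu) = 0.43*log(0.43) = -0.362907.
A* = -0.320408 + -0.362907 = -0.6833

-0.6833


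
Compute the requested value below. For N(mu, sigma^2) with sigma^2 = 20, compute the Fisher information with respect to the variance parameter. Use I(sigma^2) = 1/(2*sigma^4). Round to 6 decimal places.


Fisher information for variance: I(sigma^2) = 1/(2*sigma^4).
sigma^2 = 20, so sigma^4 = 400.
I = 1/(2*400) = 1/800 = 0.001250

0.001250


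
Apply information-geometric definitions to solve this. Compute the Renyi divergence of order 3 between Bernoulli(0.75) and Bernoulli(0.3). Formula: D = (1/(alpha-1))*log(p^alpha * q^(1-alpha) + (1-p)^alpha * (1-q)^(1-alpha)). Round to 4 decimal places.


Renyi divergence of order alpha between Bernoulli distributions:
D = (1/(alpha-1))*log(p^alpha * q^(1-alpha) + (1-p)^alpha * (1-q)^(1-alpha)).
alpha = 3, p = 0.75, q = 0.3.
p^alpha * q^(1-alpha) = 0.75^3 * 0.3^-2 = 4.6875.
(1-p)^alpha * (1-q)^(1-alpha) = 0.25^3 * 0.7^-2 = 0.031888.
sum = 4.6875 + 0.031888 = 4.719388.
D = (1/2)*log(4.719388) = 0.7758

0.7758


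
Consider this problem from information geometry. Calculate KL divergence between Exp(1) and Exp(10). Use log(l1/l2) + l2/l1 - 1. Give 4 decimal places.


KL divergence for exponential family:
KL = log(l1/l2) + l2/l1 - 1.
log(1/10) = -2.302585.
10/1 = 10.0.
KL = -2.302585 + 10.0 - 1 = 6.6974

6.6974


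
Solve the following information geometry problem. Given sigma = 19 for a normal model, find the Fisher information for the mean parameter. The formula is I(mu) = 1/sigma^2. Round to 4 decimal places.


The Fisher information for the mean of a normal distribution is I(mu) = 1/sigma^2.
sigma = 19, so sigma^2 = 361.
I(mu) = 1/361 = 0.0028

0.0028


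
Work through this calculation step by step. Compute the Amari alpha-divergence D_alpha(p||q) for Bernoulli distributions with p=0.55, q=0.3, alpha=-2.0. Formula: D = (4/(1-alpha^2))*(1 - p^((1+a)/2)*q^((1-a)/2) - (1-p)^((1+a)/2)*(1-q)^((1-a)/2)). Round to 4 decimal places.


Amari alpha-divergence:
D = (4/(1-alpha^2))*(1 - p^((1+a)/2)*q^((1-a)/2) - (1-p)^((1+a)/2)*(1-q)^((1-a)/2)).
alpha = -2.0, p = 0.55, q = 0.3.
e1 = (1+alpha)/2 = -0.5, e2 = (1-alpha)/2 = 1.5.
t1 = p^e1 * q^e2 = 0.55^-0.5 * 0.3^1.5 = 0.221565.
t2 = (1-p)^e1 * (1-q)^e2 = 0.45^-0.5 * 0.7^1.5 = 0.873053.
4/(1-alpha^2) = -1.333333.
D = -1.333333*(1 - 0.221565 - 0.873053) = 0.1262

0.1262


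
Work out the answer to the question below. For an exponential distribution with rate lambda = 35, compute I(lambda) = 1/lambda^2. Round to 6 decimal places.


Fisher information for exponential: I(lambda) = 1/lambda^2.
lambda = 35, lambda^2 = 1225.
I = 1/1225 = 0.000816

0.000816


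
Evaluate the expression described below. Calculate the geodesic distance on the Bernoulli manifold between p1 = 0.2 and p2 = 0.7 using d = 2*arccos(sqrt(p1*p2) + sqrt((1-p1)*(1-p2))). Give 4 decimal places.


Geodesic distance on Bernoulli manifold:
d(p1,p2) = 2*arccos(sqrt(p1*p2) + sqrt((1-p1)*(1-p2))).
sqrt(p1*p2) = sqrt(0.2*0.7) = 0.374166.
sqrt((1-p1)*(1-p2)) = sqrt(0.8*0.3) = 0.489898.
arg = 0.374166 + 0.489898 = 0.864064.
d = 2*arccos(0.864064) = 1.0550

1.0550


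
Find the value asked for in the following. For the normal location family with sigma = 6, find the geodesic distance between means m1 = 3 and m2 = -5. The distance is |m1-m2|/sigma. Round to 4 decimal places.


On the fixed-variance normal subfamily, geodesic distance = |m1-m2|/sigma.
|3 - -5| = 8.
sigma = 6.
d = 8/6 = 1.3333

1.3333


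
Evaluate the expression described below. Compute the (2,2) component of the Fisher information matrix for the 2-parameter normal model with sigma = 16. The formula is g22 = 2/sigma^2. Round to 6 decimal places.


For the 2-parameter normal family, the Fisher metric has:
  g11 = 1/sigma^2, g22 = 2/sigma^2.
sigma = 16, sigma^2 = 256.
g22 = 0.007813

0.007813


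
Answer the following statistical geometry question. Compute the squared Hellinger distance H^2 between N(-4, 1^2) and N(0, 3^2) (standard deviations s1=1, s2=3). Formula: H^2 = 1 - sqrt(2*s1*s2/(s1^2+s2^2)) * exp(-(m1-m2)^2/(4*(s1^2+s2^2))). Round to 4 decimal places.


Squared Hellinger distance for Gaussians:
H^2 = 1 - sqrt(2*s1*s2/(s1^2+s2^2)) * exp(-(m1-m2)^2/(4*(s1^2+s2^2))).
s1^2 = 1, s2^2 = 9, s1^2+s2^2 = 10.
sqrt(2*1*3/(10)) = 0.774597.
(m1-m2)^2 = (-4)^2 = 16.
exp(-16/(4*10)) = exp(-0.4) = 0.67032.
H^2 = 1 - 0.774597*0.67032 = 0.4808

0.4808


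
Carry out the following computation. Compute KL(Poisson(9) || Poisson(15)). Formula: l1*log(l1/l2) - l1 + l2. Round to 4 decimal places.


KL divergence for Poisson:
KL = l1*log(l1/l2) - l1 + l2.
l1 = 9, l2 = 15.
log(9/15) = -0.510826.
l1*log(l1/l2) = 9 * -0.510826 = -4.597431.
KL = -4.597431 - 9 + 15 = 1.4026

1.4026


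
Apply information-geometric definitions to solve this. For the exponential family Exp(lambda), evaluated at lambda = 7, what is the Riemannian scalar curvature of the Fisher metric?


This family has a single free parameter, so its statistical manifold
is 1-dimensional. The Riemann curvature tensor of any 1-dimensional
Riemannian manifold vanishes identically, so R = 0.

0


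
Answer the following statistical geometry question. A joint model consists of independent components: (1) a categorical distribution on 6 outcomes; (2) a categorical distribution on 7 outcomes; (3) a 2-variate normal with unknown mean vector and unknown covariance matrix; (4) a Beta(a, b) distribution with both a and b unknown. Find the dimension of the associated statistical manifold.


The dimension of a statistical manifold equals the number of free
(independent) real parameters of the model. For a product of independent
blocks the parameter counts add.
- categorical on 6 outcomes (probabilities sum to 1): 6-1 = 5.
- categorical on 7 outcomes (probabilities sum to 1): 7-1 = 6.
- 2-variate normal: 2 (mean) + 2*3/2 = 3 (symmetric covariance) = 5.
- Beta (a, b): 2.
Total = 5 + 6 + 5 + 2 = 18.
Dimension = 18

18


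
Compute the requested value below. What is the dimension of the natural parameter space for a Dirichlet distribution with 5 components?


Exponential family dimension calculation:
Dirichlet with 5 components has 5 natural parameters.

5


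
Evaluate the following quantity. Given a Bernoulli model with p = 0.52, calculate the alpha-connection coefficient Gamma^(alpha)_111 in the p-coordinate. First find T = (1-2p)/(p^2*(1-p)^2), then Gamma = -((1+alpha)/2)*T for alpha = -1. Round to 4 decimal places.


Skewness (Amari-Chentsov) tensor: T = (1-2p)/(p^2*(1-p)^2).
p = 0.52, 1-2p = -0.04, p^2 = 0.2704, (1-p)^2 = 0.2304.
T = -0.04/(0.2704 * 0.2304) = -0.642053.
In the p-coordinate, Gamma^(alpha) = Gamma^(0) - (alpha/2)*T with Gamma^(0) = (1/2)*g'(p) = -T/2,
so Gamma^(alpha) = -((1+alpha)/2)*T.
alpha = -1, -(1+alpha)/2 = 0.0.
Gamma = 0.0 * -0.642053 = 0.0000

0.0000


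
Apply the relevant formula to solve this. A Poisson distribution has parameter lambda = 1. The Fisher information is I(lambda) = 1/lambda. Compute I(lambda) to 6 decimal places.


Fisher information for Poisson: I(lambda) = 1/lambda.
lambda = 1.
I(lambda) = 1/1 = 1.000000

1.000000


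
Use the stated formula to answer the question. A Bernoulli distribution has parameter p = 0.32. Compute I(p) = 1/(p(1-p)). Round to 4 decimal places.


For Bernoulli(p), Fisher information is I(p) = 1/(p*(1-p)).
p = 0.32, 1-p = 0.68.
p*(1-p) = 0.2176.
I(p) = 1/0.2176 = 4.5956

4.5956


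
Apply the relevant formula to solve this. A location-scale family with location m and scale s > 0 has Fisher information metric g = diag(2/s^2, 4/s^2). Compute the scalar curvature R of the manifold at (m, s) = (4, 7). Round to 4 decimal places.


The metric has the form g = (A dm^2 + B ds^2)/s^2 with A = 2, B = 4.
Substitute u = sqrt(A/B)*m: g = B*(du^2 + ds^2)/s^2, i.e. B times the
Poincare upper half-plane metric, which has constant Gaussian curvature -1.
Scaling a 2D metric by a constant c divides the Gaussian curvature by c,
so K = -1/B = -1/(4) = -0.2500 everywhere (the point (m, s) = (4, 7) is irrelevant:
the curvature is constant).
Scalar curvature in dimension 2: R = 2K = -2/(4) = -0.5000.

-0.5000


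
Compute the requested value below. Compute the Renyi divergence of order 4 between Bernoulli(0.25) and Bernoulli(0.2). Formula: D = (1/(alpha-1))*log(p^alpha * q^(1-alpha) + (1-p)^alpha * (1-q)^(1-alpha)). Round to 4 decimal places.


Renyi divergence of order alpha between Bernoulli distributions:
D = (1/(alpha-1))*log(p^alpha * q^(1-alpha) + (1-p)^alpha * (1-q)^(1-alpha)).
alpha = 4, p = 0.25, q = 0.2.
p^alpha * q^(1-alpha) = 0.25^4 * 0.2^-3 = 0.488281.
(1-p)^alpha * (1-q)^(1-alpha) = 0.75^4 * 0.8^-3 = 0.617981.
sum = 0.488281 + 0.617981 = 1.106262.
D = (1/3)*log(1.106262) = 0.0337

0.0337


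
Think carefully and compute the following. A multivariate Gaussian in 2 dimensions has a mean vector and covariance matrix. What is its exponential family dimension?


Exponential family dimension calculation:
For 2-dim MVN: mean has 2 params, covariance has 2*3/2 = 3 unique entries.
Total dim = 2 + 3 = 5.

5


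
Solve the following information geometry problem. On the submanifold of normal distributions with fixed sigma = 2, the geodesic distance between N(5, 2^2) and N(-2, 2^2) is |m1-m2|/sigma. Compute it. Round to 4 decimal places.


On the fixed-variance normal subfamily, geodesic distance = |m1-m2|/sigma.
|5 - -2| = 7.
sigma = 2.
d = 7/2 = 3.5000

3.5000


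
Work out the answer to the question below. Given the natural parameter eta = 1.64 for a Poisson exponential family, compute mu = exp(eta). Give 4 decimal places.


Expectation parameter for Poisson exponential family:
mu = exp(eta).
eta = 1.64.
mu = exp(1.64) = 5.1552

5.1552


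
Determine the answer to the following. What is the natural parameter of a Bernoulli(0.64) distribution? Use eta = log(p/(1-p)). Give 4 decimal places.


Natural parameter for Bernoulli: eta = log(p/(1-p)).
p = 0.64, 1-p = 0.36.
p/(1-p) = 1.777778.
eta = log(1.777778) = 0.5754

0.5754


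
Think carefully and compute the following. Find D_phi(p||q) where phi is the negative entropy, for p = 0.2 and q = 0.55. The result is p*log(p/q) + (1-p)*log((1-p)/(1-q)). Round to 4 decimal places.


Bregman divergence with negative entropy generator:
D = p*log(p/q) + (1-p)*log((1-p)/(1-q)).
p = 0.2, q = 0.55.
p*log(p/q) = 0.2*log(0.2/0.55) = -0.20232.
(1-p)*log((1-p)/(1-q)) = 0.8*log(0.8/0.45) = 0.460291.
D = -0.20232 + 0.460291 = 0.2580

0.2580


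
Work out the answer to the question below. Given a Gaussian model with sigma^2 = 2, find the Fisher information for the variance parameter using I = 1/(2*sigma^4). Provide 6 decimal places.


Fisher information for variance: I(sigma^2) = 1/(2*sigma^4).
sigma^2 = 2, so sigma^4 = 4.
I = 1/(2*4) = 1/8 = 0.125000

0.125000


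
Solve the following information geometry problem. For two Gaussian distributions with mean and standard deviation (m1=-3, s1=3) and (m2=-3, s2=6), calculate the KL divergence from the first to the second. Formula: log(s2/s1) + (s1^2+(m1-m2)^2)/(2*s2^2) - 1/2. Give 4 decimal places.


KL divergence between normal distributions:
KL = log(s2/s1) + (s1^2 + (m1-m2)^2)/(2*s2^2) - 1/2.
log(6/3) = 0.693147.
(3^2 + (-3--3)^2)/(2*6^2) = (9 + 0)/72 = 0.125.
KL = 0.693147 + 0.125 - 0.5 = 0.3181

0.3181


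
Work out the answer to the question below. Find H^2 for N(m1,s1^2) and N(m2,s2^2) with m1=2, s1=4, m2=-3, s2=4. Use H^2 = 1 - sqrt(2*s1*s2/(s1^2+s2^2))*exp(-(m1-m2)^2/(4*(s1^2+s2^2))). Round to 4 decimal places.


Squared Hellinger distance for Gaussians:
H^2 = 1 - sqrt(2*s1*s2/(s1^2+s2^2)) * exp(-(m1-m2)^2/(4*(s1^2+s2^2))).
s1^2 = 16, s2^2 = 16, s1^2+s2^2 = 32.
sqrt(2*4*4/(32)) = 1.0.
(m1-m2)^2 = (5)^2 = 25.
exp(-25/(4*32)) = exp(-0.195312) = 0.822578.
H^2 = 1 - 1.0*0.822578 = 0.1774

0.1774


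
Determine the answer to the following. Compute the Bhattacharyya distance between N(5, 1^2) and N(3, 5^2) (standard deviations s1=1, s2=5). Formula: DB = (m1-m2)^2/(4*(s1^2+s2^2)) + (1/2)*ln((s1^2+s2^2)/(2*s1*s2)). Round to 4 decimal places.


Bhattacharyya distance between two Gaussians:
DB = (m1-m2)^2/(4*(s1^2+s2^2)) + (1/2)*ln((s1^2+s2^2)/(2*s1*s2)).
(m1-m2)^2 = (2)^2 = 4.
s1^2+s2^2 = 1 + 25 = 26.
term1 = 4/104 = 0.038462.
term2 = 0.5*ln(26/10.0) = 0.477756.
DB = 0.038462 + 0.477756 = 0.5162

0.5162


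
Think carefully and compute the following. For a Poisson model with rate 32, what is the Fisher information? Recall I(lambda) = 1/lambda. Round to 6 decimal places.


Fisher information for Poisson: I(lambda) = 1/lambda.
lambda = 32.
I(lambda) = 1/32 = 0.031250

0.031250


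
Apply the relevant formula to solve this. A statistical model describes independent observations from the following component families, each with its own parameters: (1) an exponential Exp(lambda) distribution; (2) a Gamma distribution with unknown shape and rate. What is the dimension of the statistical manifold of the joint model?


The dimension of a statistical manifold equals the number of free
(independent) real parameters of the model. For a product of independent
blocks the parameter counts add.
- exponential (lambda): 1.
- Gamma (shape, rate): 2.
Total = 1 + 2 = 3.
Dimension = 3

3


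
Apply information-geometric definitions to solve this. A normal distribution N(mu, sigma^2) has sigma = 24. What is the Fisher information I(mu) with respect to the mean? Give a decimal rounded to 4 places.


The Fisher information for the mean of a normal distribution is I(mu) = 1/sigma^2.
sigma = 24, so sigma^2 = 576.
I(mu) = 1/576 = 0.0017

0.0017


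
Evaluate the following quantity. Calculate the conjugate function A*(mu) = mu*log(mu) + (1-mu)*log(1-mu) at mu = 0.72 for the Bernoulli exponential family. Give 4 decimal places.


Legendre transform for Bernoulli:
A*(mu) = mu*log(mu) + (1-mu)*log(1-mu).
mu = 0.72, 1-mu = 0.28.
mu*log(mu) = 0.72*log(0.72) = -0.236523.
(1-mu)*log(1-mu) = 0.28*log(0.28) = -0.35643.
A* = -0.236523 + -0.35643 = -0.5930

-0.5930


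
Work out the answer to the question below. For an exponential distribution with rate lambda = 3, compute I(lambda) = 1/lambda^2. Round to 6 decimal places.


Fisher information for exponential: I(lambda) = 1/lambda^2.
lambda = 3, lambda^2 = 9.
I = 1/9 = 0.111111

0.111111


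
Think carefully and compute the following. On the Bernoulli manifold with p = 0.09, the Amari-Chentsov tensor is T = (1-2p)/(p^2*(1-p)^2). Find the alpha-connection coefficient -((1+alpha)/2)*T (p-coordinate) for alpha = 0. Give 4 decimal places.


Skewness (Amari-Chentsov) tensor: T = (1-2p)/(p^2*(1-p)^2).
p = 0.09, 1-2p = 0.82, p^2 = 0.0081, (1-p)^2 = 0.8281.
T = 0.82/(0.0081 * 0.8281) = 122.249206.
In the p-coordinate, Gamma^(alpha) = Gamma^(0) - (alpha/2)*T with Gamma^(0) = (1/2)*g'(p) = -T/2,
so Gamma^(alpha) = -((1+alpha)/2)*T.
alpha = 0, -(1+alpha)/2 = -0.5.
Gamma = -0.5 * 122.249206 = -61.1246

-61.1246


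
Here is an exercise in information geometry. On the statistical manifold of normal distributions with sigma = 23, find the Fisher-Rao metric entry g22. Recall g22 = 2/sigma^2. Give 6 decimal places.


For the 2-parameter normal family, the Fisher metric has:
  g11 = 1/sigma^2, g22 = 2/sigma^2.
sigma = 23, sigma^2 = 529.
g22 = 0.003781

0.003781


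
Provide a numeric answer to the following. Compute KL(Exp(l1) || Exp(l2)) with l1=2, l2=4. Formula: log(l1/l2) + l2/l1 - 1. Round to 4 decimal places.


KL divergence for exponential family:
KL = log(l1/l2) + l2/l1 - 1.
log(2/4) = -0.693147.
4/2 = 2.0.
KL = -0.693147 + 2.0 - 1 = 0.3069

0.3069


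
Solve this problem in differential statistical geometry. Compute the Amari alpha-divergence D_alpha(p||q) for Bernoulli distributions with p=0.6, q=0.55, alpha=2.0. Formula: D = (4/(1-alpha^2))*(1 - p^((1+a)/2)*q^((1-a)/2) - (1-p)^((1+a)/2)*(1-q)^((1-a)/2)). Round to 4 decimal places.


Amari alpha-divergence:
D = (4/(1-alpha^2))*(1 - p^((1+a)/2)*q^((1-a)/2) - (1-p)^((1+a)/2)*(1-q)^((1-a)/2)).
alpha = 2.0, p = 0.6, q = 0.55.
e1 = (1+alpha)/2 = 1.5, e2 = (1-alpha)/2 = -0.5.
t1 = p^e1 * q^e2 = 0.6^1.5 * 0.55^-0.5 = 0.62668.
t2 = (1-p)^e1 * (1-q)^e2 = 0.4^1.5 * 0.45^-0.5 = 0.377124.
4/(1-alpha^2) = -1.333333.
D = -1.333333*(1 - 0.62668 - 0.377124) = 0.0051

0.0051


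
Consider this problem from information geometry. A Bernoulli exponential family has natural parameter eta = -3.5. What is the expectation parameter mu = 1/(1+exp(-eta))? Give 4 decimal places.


Dual coordinate (expectation parameter) for Bernoulli:
mu = 1/(1+exp(-eta)).
eta = -3.5.
exp(-eta) = exp(3.5) = 33.115452.
mu = 1/(1+33.115452) = 0.0293

0.0293


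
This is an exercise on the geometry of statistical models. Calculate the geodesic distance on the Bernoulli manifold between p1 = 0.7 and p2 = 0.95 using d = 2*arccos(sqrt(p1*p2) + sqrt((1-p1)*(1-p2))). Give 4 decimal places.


Geodesic distance on Bernoulli manifold:
d(p1,p2) = 2*arccos(sqrt(p1*p2) + sqrt((1-p1)*(1-p2))).
sqrt(p1*p2) = sqrt(0.7*0.95) = 0.815475.
sqrt((1-p1)*(1-p2)) = sqrt(0.3*0.05) = 0.122474.
arg = 0.815475 + 0.122474 = 0.93795.
d = 2*arccos(0.93795) = 0.7083

0.7083


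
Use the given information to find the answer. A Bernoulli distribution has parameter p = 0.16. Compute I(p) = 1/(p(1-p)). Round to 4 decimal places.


For Bernoulli(p), Fisher information is I(p) = 1/(p*(1-p)).
p = 0.16, 1-p = 0.84.
p*(1-p) = 0.1344.
I(p) = 1/0.1344 = 7.4405

7.4405


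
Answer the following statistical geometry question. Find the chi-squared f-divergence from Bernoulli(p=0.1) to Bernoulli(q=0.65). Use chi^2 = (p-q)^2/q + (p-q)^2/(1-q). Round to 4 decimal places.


Chi-squared divergence between Bernoulli distributions:
chi^2 = (p-q)^2/q + (p-q)^2/(1-q).
p = 0.1, q = 0.65, p-q = -0.55.
(p-q)^2 = 0.3025.
term1 = 0.3025/0.65 = 0.465385.
term2 = 0.3025/0.35 = 0.864286.
chi^2 = 0.465385 + 0.864286 = 1.3297

1.3297


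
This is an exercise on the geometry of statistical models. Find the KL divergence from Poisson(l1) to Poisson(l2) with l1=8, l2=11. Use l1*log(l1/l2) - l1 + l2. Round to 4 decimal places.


KL divergence for Poisson:
KL = l1*log(l1/l2) - l1 + l2.
l1 = 8, l2 = 11.
log(8/11) = -0.318454.
l1*log(l1/l2) = 8 * -0.318454 = -2.54763.
KL = -2.54763 - 8 + 11 = 0.4524

0.4524


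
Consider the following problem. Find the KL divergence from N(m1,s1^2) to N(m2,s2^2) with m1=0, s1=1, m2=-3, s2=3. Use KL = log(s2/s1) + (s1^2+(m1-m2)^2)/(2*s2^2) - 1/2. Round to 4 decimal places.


KL divergence between normal distributions:
KL = log(s2/s1) + (s1^2 + (m1-m2)^2)/(2*s2^2) - 1/2.
log(3/1) = 1.098612.
(1^2 + (0--3)^2)/(2*3^2) = (1 + 9)/18 = 0.555556.
KL = 1.098612 + 0.555556 - 0.5 = 1.1542

1.1542


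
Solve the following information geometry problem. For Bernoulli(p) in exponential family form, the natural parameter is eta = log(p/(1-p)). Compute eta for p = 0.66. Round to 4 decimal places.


Natural parameter for Bernoulli: eta = log(p/(1-p)).
p = 0.66, 1-p = 0.34.
p/(1-p) = 1.941176.
eta = log(1.941176) = 0.6633

0.6633


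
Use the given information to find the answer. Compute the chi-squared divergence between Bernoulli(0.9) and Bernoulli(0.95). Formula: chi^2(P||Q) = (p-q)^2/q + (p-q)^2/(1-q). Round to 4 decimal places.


Chi-squared divergence between Bernoulli distributions:
chi^2 = (p-q)^2/q + (p-q)^2/(1-q).
p = 0.9, q = 0.95, p-q = -0.05.
(p-q)^2 = 0.0025.
term1 = 0.0025/0.95 = 0.002632.
term2 = 0.0025/0.05 = 0.05.
chi^2 = 0.002632 + 0.05 = 0.0526

0.0526


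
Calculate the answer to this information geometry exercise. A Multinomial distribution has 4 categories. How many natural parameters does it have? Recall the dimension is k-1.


Exponential family dimension calculation:
For Multinomial with k=4 categories, dim = k-1 = 3.

3


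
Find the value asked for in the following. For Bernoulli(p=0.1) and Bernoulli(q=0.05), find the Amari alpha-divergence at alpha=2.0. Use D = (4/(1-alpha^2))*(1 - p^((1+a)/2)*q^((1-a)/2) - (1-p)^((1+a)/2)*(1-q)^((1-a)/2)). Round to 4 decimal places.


Amari alpha-divergence:
D = (4/(1-alpha^2))*(1 - p^((1+a)/2)*q^((1-a)/2) - (1-p)^((1+a)/2)*(1-q)^((1-a)/2)).
alpha = 2.0, p = 0.1, q = 0.05.
e1 = (1+alpha)/2 = 1.5, e2 = (1-alpha)/2 = -0.5.
t1 = p^e1 * q^e2 = 0.1^1.5 * 0.05^-0.5 = 0.141421.
t2 = (1-p)^e1 * (1-q)^e2 = 0.9^1.5 * 0.95^-0.5 = 0.875996.
4/(1-alpha^2) = -1.333333.
D = -1.333333*(1 - 0.141421 - 0.875996) = 0.0232

0.0232


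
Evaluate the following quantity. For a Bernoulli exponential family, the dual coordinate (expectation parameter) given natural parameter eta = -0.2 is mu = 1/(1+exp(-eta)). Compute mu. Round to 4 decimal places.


Dual coordinate (expectation parameter) for Bernoulli:
mu = 1/(1+exp(-eta)).
eta = -0.2.
exp(-eta) = exp(0.2) = 1.221403.
mu = 1/(1+1.221403) = 0.4502

0.4502


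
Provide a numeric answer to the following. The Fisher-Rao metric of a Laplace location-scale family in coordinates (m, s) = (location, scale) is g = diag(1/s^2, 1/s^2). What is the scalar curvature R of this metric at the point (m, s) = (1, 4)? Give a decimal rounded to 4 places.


The metric has the form g = (A dm^2 + B ds^2)/s^2 with A = 1, B = 1.
Substitute u = sqrt(A/B)*m: g = B*(du^2 + ds^2)/s^2, i.e. B times the
Poincare upper half-plane metric, which has constant Gaussian curvature -1.
Scaling a 2D metric by a constant c divides the Gaussian curvature by c,
so K = -1/B = -1/(1) = -1.0000 everywhere (the point (m, s) = (1, 4) is irrelevant:
the curvature is constant).
Scalar curvature in dimension 2: R = 2K = -2/(1) = -2.0000.

-2.0000


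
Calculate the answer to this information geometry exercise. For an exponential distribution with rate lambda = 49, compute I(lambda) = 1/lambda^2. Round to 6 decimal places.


Fisher information for exponential: I(lambda) = 1/lambda^2.
lambda = 49, lambda^2 = 2401.
I = 1/2401 = 0.000416

0.000416


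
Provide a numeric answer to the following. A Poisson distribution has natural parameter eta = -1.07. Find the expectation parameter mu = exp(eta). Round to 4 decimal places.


Expectation parameter for Poisson exponential family:
mu = exp(eta).
eta = -1.07.
mu = exp(-1.07) = 0.3430

0.3430


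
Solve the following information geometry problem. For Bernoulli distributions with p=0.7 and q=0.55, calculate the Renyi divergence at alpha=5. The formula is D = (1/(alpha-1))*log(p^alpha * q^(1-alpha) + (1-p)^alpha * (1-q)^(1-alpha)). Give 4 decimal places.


Renyi divergence of order alpha between Bernoulli distributions:
D = (1/(alpha-1))*log(p^alpha * q^(1-alpha) + (1-p)^alpha * (1-q)^(1-alpha)).
alpha = 5, p = 0.7, q = 0.55.
p^alpha * q^(1-alpha) = 0.7^5 * 0.55^-4 = 1.836705.
(1-p)^alpha * (1-q)^(1-alpha) = 0.3^5 * 0.45^-4 = 0.059259.
sum = 1.836705 + 0.059259 = 1.895964.
D = (1/4)*log(1.895964) = 0.1599

0.1599


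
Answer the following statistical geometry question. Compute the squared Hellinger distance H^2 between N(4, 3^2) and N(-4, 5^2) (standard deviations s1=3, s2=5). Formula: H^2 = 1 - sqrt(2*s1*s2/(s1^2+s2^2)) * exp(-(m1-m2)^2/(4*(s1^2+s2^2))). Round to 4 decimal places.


Squared Hellinger distance for Gaussians:
H^2 = 1 - sqrt(2*s1*s2/(s1^2+s2^2)) * exp(-(m1-m2)^2/(4*(s1^2+s2^2))).
s1^2 = 9, s2^2 = 25, s1^2+s2^2 = 34.
sqrt(2*3*5/(34)) = 0.939336.
(m1-m2)^2 = (8)^2 = 64.
exp(-64/(4*34)) = exp(-0.470588) = 0.624635.
H^2 = 1 - 0.939336*0.624635 = 0.4133

0.4133


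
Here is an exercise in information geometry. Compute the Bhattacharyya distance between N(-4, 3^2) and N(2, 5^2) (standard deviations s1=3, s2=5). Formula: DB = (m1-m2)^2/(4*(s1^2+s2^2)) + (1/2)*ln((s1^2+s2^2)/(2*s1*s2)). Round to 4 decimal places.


Bhattacharyya distance between two Gaussians:
DB = (m1-m2)^2/(4*(s1^2+s2^2)) + (1/2)*ln((s1^2+s2^2)/(2*s1*s2)).
(m1-m2)^2 = (-6)^2 = 36.
s1^2+s2^2 = 9 + 25 = 34.
term1 = 36/136 = 0.264706.
term2 = 0.5*ln(34/30.0) = 0.062582.
DB = 0.264706 + 0.062582 = 0.3273

0.3273


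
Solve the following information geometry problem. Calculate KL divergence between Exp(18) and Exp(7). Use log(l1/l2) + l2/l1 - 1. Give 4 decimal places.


KL divergence for exponential family:
KL = log(l1/l2) + l2/l1 - 1.
log(18/7) = 0.944462.
7/18 = 0.388889.
KL = 0.944462 + 0.388889 - 1 = 0.3334

0.3334


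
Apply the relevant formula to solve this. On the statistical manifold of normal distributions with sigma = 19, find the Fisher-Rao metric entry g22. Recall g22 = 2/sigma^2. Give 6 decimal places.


For the 2-parameter normal family, the Fisher metric has:
  g11 = 1/sigma^2, g22 = 2/sigma^2.
sigma = 19, sigma^2 = 361.
g22 = 0.005540

0.005540


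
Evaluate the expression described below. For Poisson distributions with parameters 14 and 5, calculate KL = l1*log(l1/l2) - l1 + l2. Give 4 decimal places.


KL divergence for Poisson:
KL = l1*log(l1/l2) - l1 + l2.
l1 = 14, l2 = 5.
log(14/5) = 1.029619.
l1*log(l1/l2) = 14 * 1.029619 = 14.414672.
KL = 14.414672 - 14 + 5 = 5.4147

5.4147


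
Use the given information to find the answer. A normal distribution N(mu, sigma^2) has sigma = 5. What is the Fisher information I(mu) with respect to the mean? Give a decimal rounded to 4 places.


The Fisher information for the mean of a normal distribution is I(mu) = 1/sigma^2.
sigma = 5, so sigma^2 = 25.
I(mu) = 1/25 = 0.0400

0.0400


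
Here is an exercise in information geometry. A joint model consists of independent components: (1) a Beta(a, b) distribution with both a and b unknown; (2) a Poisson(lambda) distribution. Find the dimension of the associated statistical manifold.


The dimension of a statistical manifold equals the number of free
(independent) real parameters of the model. For a product of independent
blocks the parameter counts add.
- Beta (a, b): 2.
- Poisson (lambda): 1.
Total = 2 + 1 = 3.
Dimension = 3

3


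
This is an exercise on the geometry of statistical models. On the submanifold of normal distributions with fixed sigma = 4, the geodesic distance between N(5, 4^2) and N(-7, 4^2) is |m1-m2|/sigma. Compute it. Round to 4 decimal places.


On the fixed-variance normal subfamily, geodesic distance = |m1-m2|/sigma.
|5 - -7| = 12.
sigma = 4.
d = 12/4 = 3.0000

3.0000
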